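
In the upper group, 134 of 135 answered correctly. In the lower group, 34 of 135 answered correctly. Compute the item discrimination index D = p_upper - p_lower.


p_upper = 134/135 = 0.9926
p_lower = 34/135 = 0.2519
D = 0.9926 - 0.2519 = 0.7407

0.7407


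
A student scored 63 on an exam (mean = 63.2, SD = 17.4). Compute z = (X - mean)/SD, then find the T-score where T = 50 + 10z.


z = (X - mean) / SD = (63 - 63.2) / 17.4
z = -0.2 / 17.4
z = -0.0115
T-score = T = 50 + 10z
Carry z at full precision (z = -0.2 / 17.4) into the conversion:
T-score = 50 + 10 * (-0.2 / 17.4) = 50 + -2 / 17.4
T-score = 50 + -0.1149
T-score = 49.8851

49.8851


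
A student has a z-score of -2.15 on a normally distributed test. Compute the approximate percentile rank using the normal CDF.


CDF(z) = 0.5 * (1 + erf(z/sqrt(2)))
erf(-1.5203) = -0.9684
CDF = 0.0158
Percentile rank = 0.0158 * 100 = 1.58

1.58


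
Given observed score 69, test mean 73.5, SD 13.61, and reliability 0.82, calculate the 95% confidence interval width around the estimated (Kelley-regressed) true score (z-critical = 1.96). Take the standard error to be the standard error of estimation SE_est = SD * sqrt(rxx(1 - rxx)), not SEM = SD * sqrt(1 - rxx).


True score estimate = 0.82*69 + 0.18*73.5 = 69.81
SE_est = SD * sqrt(rxx * (1 - rxx)) = 13.61 * sqrt(0.82 * 0.18) = 13.61 * sqrt(0.1476) = 5.228791
CI = T_est +/- z * SE_est, so width = 2 * z * SE_est = 2 * 1.96 * 5.228791
Width = 20.4969

20.4969


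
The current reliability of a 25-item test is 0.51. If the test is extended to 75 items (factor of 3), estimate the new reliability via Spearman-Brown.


r_new = (n * rxx) / (1 + (n-1) * rxx)
r_new = (3 * 0.51) / (1 + 2 * 0.51)
r_new = 1.53 / 2.02
r_new = 0.7574

0.7574


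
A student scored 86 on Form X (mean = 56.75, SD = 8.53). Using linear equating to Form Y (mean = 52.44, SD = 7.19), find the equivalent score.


slope = SD_Y / SD_X = 7.19 / 8.53 ~ 0.8429
intercept = mean_Y - slope * mean_X = 52.44 - (7.19 / 8.53) * 56.75 ~ 4.605
Y = slope * X + intercept. To avoid rounding drift from the rounded slope/intercept, evaluate the equivalent form Y = mean_Y + SD_Y * (X - mean_X) / SD_X at full precision:
Y = 52.44 + 7.19 * (86 - 56.75) / 8.53
Y = 52.44 + 7.19 * 29.25 / 8.53
Y = 52.44 + 210.3075 / 8.53
Y = 52.44 + 24.655
Y = 77.095

77.095


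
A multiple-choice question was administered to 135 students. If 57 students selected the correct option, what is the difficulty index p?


Item difficulty p = number correct / total examinees
p = 57 / 135
p = 0.4222

0.4222


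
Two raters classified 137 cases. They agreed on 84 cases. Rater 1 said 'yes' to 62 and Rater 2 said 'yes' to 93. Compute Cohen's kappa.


P_o = 84/137 = 0.613139
P_e = (62*93 + 75*44) / 18769 = 0.483031
kappa = (P_o - P_e) / (1 - P_e)
kappa = (0.613139 - 0.483031) / (1 - 0.483031)
kappa = 0.2517

0.2517


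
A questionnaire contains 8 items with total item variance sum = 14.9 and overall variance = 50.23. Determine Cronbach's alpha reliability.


alpha = (k/(k-1)) * (1 - sum(si^2)/s_total^2)
= (8/7) * (1 - 14.9/50.23)
alpha = 0.8038

0.8038


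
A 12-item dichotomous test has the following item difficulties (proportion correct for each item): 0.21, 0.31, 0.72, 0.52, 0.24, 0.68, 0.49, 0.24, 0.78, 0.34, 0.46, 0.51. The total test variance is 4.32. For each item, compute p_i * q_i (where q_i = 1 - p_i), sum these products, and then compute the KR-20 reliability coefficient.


For each item, compute p_i * q_i:
  Item 1: 0.21 * 0.79 = 0.1659
  Item 2: 0.31 * 0.69 = 0.2139
  Item 3: 0.72 * 0.28 = 0.2016
  Item 4: 0.52 * 0.48 = 0.2496
  Item 5: 0.24 * 0.76 = 0.1824
  Item 6: 0.68 * 0.32 = 0.2176
  Item 7: 0.49 * 0.51 = 0.2499
  Item 8: 0.24 * 0.76 = 0.1824
  Item 9: 0.78 * 0.22 = 0.1716
  Item 10: 0.34 * 0.66 = 0.2244
  Item 11: 0.46 * 0.54 = 0.2484
  Item 12: 0.51 * 0.49 = 0.2499
Sum(p_i * q_i) = 0.1659 + 0.2139 + 0.2016 + 0.2496 + 0.1824 + 0.2176 + 0.2499 + 0.1824 + 0.1716 + 0.2244 + 0.2484 + 0.2499 = 2.5576
KR-20 = (k/(k-1)) * (1 - Sum(p_i*q_i) / Var_total)
= (12/11) * (1 - 2.5576/4.32)
= 1.0909 * 0.408
KR-20 = 0.4451

0.4451


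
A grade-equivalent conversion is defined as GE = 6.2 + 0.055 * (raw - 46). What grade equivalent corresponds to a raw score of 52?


raw - median = 52 - 46 = 6
slope * diff = 0.055 * 6 = 0.33
GE = 6.2 + 0.33
GE = 6.53

6.53


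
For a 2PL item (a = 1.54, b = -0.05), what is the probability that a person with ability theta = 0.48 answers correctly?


a*(theta - b) = 1.54 * (0.48 - -0.05) = 0.8162
exp(-0.8162) = 0.4421
P = 1 / (1 + 0.4421)
P = 0.6934

0.6934


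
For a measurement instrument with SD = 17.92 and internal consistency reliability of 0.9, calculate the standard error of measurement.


SEM = SD * sqrt(1 - rxx)
SEM = 17.92 * sqrt(1 - 0.9)
SEM = 17.92 * sqrt(0.1) = 17.92 * 0.316228
SEM = 5.6668

5.6668


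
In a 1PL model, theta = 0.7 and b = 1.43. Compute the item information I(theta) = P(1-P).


P = 1/(1+exp(-(0.7-1.43))) = 0.3252
I = P*(1-P) = 0.3252 * 0.6748
I = 0.2194

0.2194


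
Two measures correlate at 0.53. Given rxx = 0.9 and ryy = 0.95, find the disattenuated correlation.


r_corrected = rxy / sqrt(rxx * ryy)
= 0.53 / sqrt(0.9 * 0.95)
= 0.53 / sqrt(0.855)
= 0.53 / 0.924662
r_corrected = 0.5732

0.5732


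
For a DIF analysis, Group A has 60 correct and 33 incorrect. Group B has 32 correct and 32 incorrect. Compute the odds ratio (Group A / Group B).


Odds_A = 60/33 = 1.8182
Odds_B = 32/32 = 1.0
OR = Odds_A / Odds_B = 1.8182 / 1.0
Exactly, OR = (60 * 32) / (33 * 32) = 1920 / 1056
OR = 1.8182

1.8182


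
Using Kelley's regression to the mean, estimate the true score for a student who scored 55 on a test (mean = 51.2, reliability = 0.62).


T_est = rxx * X + (1 - rxx) * mean
T_est = 0.62 * 55 + 0.38 * 51.2
T_est = 34.1 + 19.456
T_est = 53.556

53.556


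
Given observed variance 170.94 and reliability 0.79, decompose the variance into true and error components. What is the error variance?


var_true = rxx * var_obs = 0.79 * 170.94 = 135.0426
var_error = var_obs - var_true
var_error = 170.94 - 135.0426
var_error = 35.8974

35.8974


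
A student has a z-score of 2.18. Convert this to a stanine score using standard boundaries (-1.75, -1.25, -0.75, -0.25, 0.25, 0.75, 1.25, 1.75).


Stanine boundaries: [-1.75, -1.25, -0.75, -0.25, 0.25, 0.75, 1.25, 1.75]
z = 2.18
Check each boundary:
  z >= -1.75 -> could be stanine 2
  z >= -1.25 -> could be stanine 3
  z >= -0.75 -> could be stanine 4
  z >= -0.25 -> could be stanine 5
  z >= 0.25 -> could be stanine 6
  z >= 0.75 -> could be stanine 7
  z >= 1.25 -> could be stanine 8
  z >= 1.75 -> could be stanine 9
Highest qualifying boundary gives stanine = 9

9


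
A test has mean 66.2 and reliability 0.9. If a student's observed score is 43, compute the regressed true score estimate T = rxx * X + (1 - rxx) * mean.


T_est = rxx * X + (1 - rxx) * mean
T_est = 0.9 * 43 + 0.1 * 66.2
T_est = 38.7 + 6.62
T_est = 45.32

45.32


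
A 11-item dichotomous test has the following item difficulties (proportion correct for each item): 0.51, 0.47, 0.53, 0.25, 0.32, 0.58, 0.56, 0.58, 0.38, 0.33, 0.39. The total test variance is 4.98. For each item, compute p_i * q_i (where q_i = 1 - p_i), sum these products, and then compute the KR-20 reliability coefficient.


For each item, compute p_i * q_i:
  Item 1: 0.51 * 0.49 = 0.2499
  Item 2: 0.47 * 0.53 = 0.2491
  Item 3: 0.53 * 0.47 = 0.2491
  Item 4: 0.25 * 0.75 = 0.1875
  Item 5: 0.32 * 0.68 = 0.2176
  Item 6: 0.58 * 0.42 = 0.2436
  Item 7: 0.56 * 0.44 = 0.2464
  Item 8: 0.58 * 0.42 = 0.2436
  Item 9: 0.38 * 0.62 = 0.2356
  Item 10: 0.33 * 0.67 = 0.2211
  Item 11: 0.39 * 0.61 = 0.2379
Sum(p_i * q_i) = 0.2499 + 0.2491 + 0.2491 + 0.1875 + 0.2176 + 0.2436 + 0.2464 + 0.2436 + 0.2356 + 0.2211 + 0.2379 = 2.5814
KR-20 = (k/(k-1)) * (1 - Sum(p_i*q_i) / Var_total)
= (11/10) * (1 - 2.5814/4.98)
= 1.1 * 0.4816
KR-20 = 0.5298

0.5298


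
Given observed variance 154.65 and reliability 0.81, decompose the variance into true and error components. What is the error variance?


var_true = rxx * var_obs = 0.81 * 154.65 = 125.2665
var_error = var_obs - var_true
var_error = 154.65 - 125.2665
var_error = 29.3835

29.3835


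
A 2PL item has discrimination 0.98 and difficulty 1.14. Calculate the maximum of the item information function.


For 2PL, max info at theta = b = 1.14
I_max = a^2 / 4 = 0.98^2 / 4
= 0.9604 / 4
I_max = 0.2401

0.2401


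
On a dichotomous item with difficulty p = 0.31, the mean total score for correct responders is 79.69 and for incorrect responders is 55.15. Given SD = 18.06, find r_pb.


q = 1 - p = 0.69
rpb = ((M1 - M0) / SD) * sqrt(p * q)
rpb = ((79.69 - 55.15) / 18.06) * sqrt(0.31 * 0.69)
rpb = 0.6284

0.6284


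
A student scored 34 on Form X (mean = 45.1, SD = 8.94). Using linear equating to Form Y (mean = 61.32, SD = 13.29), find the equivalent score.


slope = SD_Y / SD_X = 13.29 / 8.94 ~ 1.4866
intercept = mean_Y - slope * mean_X = 61.32 - (13.29 / 8.94) * 45.1 ~ -5.7246
Y = slope * X + intercept. To avoid rounding drift from the rounded slope/intercept, evaluate the equivalent form Y = mean_Y + SD_Y * (X - mean_X) / SD_X at full precision:
Y = 61.32 + 13.29 * (34 - 45.1) / 8.94
Y = 61.32 - 13.29 * 11.1 / 8.94
Y = 61.32 - 147.519 / 8.94
Y = 61.32 - 16.501
Y = 44.819

44.819


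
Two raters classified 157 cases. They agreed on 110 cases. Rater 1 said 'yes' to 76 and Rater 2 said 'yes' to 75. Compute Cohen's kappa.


P_o = 110/157 = 0.700637
P_e = (76*75 + 81*82) / 24649 = 0.50071
kappa = (P_o - P_e) / (1 - P_e)
kappa = (0.700637 - 0.50071) / (1 - 0.50071)
kappa = 0.4004

0.4004


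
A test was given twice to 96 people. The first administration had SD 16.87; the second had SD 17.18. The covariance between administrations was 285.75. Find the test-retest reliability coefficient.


r = cov(X,Y) / (SD_X * SD_Y)
r = 285.75 / (16.87 * 17.18)
r = 285.75 / 289.8266
r = 0.9859

0.9859


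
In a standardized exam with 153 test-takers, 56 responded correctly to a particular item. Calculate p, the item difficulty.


Item difficulty p = number correct / total examinees
p = 56 / 153
p = 0.366

0.366


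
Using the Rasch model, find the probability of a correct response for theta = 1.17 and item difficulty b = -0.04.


theta - b = 1.17 - -0.04 = 1.21
exp(-(theta - b)) = exp(-1.21) = 0.2982
P = 1 / (1 + 0.2982)
P = 0.7703

0.7703


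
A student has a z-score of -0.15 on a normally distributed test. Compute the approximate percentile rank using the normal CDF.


CDF(z) = 0.5 * (1 + erf(z/sqrt(2)))
erf(-0.1061) = -0.1192
CDF = 0.4404
Percentile rank = 0.4404 * 100 = 44.04

44.04


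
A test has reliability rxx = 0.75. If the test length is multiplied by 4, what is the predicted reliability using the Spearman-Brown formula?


r_new = (n * rxx) / (1 + (n-1) * rxx)
r_new = (4 * 0.75) / (1 + 3 * 0.75)
r_new = 3.0 / 3.25
r_new = 0.9231

0.9231


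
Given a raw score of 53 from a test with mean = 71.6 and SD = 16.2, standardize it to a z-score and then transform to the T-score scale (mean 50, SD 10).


z = (X - mean) / SD = (53 - 71.6) / 16.2
z = -18.6 / 16.2
z = -1.1481
T-score = T = 50 + 10z
Carry z at full precision (z = -18.6 / 16.2) into the conversion:
T-score = 50 + 10 * (-18.6 / 16.2) = 50 + -186 / 16.2
T-score = 50 + -11.4815
T-score = 38.5185

38.5185


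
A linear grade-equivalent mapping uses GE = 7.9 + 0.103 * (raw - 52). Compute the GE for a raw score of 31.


raw - median = 31 - 52 = -21
slope * diff = 0.103 * -21 = -2.163
GE = 7.9 + -2.163
GE = 5.737

5.737


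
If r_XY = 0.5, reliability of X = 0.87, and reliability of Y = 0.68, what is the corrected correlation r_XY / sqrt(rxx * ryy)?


r_corrected = rxy / sqrt(rxx * ryy)
= 0.5 / sqrt(0.87 * 0.68)
= 0.5 / sqrt(0.5916)
= 0.5 / 0.769155
r_corrected = 0.6501

0.6501


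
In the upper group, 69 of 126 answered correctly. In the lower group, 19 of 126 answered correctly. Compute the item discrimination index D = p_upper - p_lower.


p_upper = 69/126 = 0.5476
p_lower = 19/126 = 0.1508
D = 0.5476 - 0.1508 = 0.3968

0.3968


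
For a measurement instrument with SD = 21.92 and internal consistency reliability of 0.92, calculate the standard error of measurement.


SEM = SD * sqrt(1 - rxx)
SEM = 21.92 * sqrt(1 - 0.92)
SEM = 21.92 * sqrt(0.08) = 21.92 * 0.282843
SEM = 6.1999

6.1999


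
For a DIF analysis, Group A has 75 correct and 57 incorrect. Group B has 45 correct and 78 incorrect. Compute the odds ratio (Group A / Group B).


Odds_A = 75/57 = 1.3158
Odds_B = 45/78 = 0.5769
OR = Odds_A / Odds_B = 1.3158 / 0.5769
Exactly, OR = (75 * 78) / (57 * 45) = 5850 / 2565
OR = 2.2807

2.2807


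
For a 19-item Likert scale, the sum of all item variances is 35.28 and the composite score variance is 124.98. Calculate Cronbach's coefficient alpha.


alpha = (k/(k-1)) * (1 - sum(si^2)/s_total^2)
= (19/18) * (1 - 35.28/124.98)
alpha = 0.7576

0.7576


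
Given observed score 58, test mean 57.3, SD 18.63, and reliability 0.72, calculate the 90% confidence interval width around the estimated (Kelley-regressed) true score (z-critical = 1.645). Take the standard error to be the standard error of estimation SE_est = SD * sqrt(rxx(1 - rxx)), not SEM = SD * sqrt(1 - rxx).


True score estimate = 0.72*58 + 0.28*57.3 = 57.804
SE_est = SD * sqrt(rxx * (1 - rxx)) = 18.63 * sqrt(0.72 * 0.28) = 18.63 * sqrt(0.2016) = 8.364849
CI = T_est +/- z * SE_est, so width = 2 * z * SE_est = 2 * 1.645 * 8.364849
Width = 27.5204

27.5204


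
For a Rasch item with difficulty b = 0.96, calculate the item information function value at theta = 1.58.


P = 1/(1+exp(-(1.58-0.96))) = 0.6502
I = P*(1-P) = 0.6502 * 0.3498
I = 0.2274

0.2274


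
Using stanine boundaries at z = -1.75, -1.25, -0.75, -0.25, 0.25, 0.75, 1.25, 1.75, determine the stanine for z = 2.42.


Stanine boundaries: [-1.75, -1.25, -0.75, -0.25, 0.25, 0.75, 1.25, 1.75]
z = 2.42
Check each boundary:
  z >= -1.75 -> could be stanine 2
  z >= -1.25 -> could be stanine 3
  z >= -0.75 -> could be stanine 4
  z >= -0.25 -> could be stanine 5
  z >= 0.25 -> could be stanine 6
  z >= 0.75 -> could be stanine 7
  z >= 1.25 -> could be stanine 8
  z >= 1.75 -> could be stanine 9
Highest qualifying boundary gives stanine = 9

9


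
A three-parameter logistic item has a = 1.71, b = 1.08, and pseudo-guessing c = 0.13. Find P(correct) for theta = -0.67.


logit = 1.71*(-0.67 - 1.08) = -2.9925
P* = 1/(1 + exp(--2.9925)) = 0.0478
P = 0.13 + (1 - 0.13) * 0.0478
P = 0.1716

0.1716


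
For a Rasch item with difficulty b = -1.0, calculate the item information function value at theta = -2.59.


P = 1/(1+exp(-(-2.59--1.0))) = 0.1694
I = P*(1-P) = 0.1694 * 0.8306
I = 0.1407

0.1407


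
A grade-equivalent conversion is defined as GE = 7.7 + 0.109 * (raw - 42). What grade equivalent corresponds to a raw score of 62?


raw - median = 62 - 42 = 20
slope * diff = 0.109 * 20 = 2.18
GE = 7.7 + 2.18
GE = 9.88

9.88


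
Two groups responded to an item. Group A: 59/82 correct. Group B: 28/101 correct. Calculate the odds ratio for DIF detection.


Odds_A = 59/23 = 2.5652
Odds_B = 28/73 = 0.3836
OR = Odds_A / Odds_B = 2.5652 / 0.3836
Exactly, OR = (59 * 73) / (23 * 28) = 4307 / 644
OR = 6.6879

6.6879


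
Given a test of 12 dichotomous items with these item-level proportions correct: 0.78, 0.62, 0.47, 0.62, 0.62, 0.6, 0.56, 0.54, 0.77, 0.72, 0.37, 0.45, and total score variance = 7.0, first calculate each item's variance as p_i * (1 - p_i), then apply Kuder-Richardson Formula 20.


For each item, compute p_i * q_i:
  Item 1: 0.78 * 0.22 = 0.1716
  Item 2: 0.62 * 0.38 = 0.2356
  Item 3: 0.47 * 0.53 = 0.2491
  Item 4: 0.62 * 0.38 = 0.2356
  Item 5: 0.62 * 0.38 = 0.2356
  Item 6: 0.6 * 0.4 = 0.24
  Item 7: 0.56 * 0.44 = 0.2464
  Item 8: 0.54 * 0.46 = 0.2484
  Item 9: 0.77 * 0.23 = 0.1771
  Item 10: 0.72 * 0.28 = 0.2016
  Item 11: 0.37 * 0.63 = 0.2331
  Item 12: 0.45 * 0.55 = 0.2475
Sum(p_i * q_i) = 0.1716 + 0.2356 + 0.2491 + 0.2356 + 0.2356 + 0.24 + 0.2464 + 0.2484 + 0.1771 + 0.2016 + 0.2331 + 0.2475 = 2.7216
KR-20 = (k/(k-1)) * (1 - Sum(p_i*q_i) / Var_total)
= (12/11) * (1 - 2.7216/7.0)
= 1.0909 * 0.6112
KR-20 = 0.6668

0.6668


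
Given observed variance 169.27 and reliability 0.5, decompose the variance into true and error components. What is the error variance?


var_true = rxx * var_obs = 0.5 * 169.27 = 84.635
var_error = var_obs - var_true
var_error = 169.27 - 84.635
var_error = 84.635

84.635


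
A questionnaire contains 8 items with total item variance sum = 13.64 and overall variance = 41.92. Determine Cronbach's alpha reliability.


alpha = (k/(k-1)) * (1 - sum(si^2)/s_total^2)
= (8/7) * (1 - 13.64/41.92)
alpha = 0.771

0.771


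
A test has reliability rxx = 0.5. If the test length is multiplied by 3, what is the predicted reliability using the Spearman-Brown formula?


r_new = (n * rxx) / (1 + (n-1) * rxx)
r_new = (3 * 0.5) / (1 + 2 * 0.5)
r_new = 1.5 / 2.0
r_new = 0.75

0.75


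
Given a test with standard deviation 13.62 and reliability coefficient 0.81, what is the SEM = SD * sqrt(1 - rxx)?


SEM = SD * sqrt(1 - rxx)
SEM = 13.62 * sqrt(1 - 0.81)
SEM = 13.62 * sqrt(0.19) = 13.62 * 0.43589
SEM = 5.9368

5.9368


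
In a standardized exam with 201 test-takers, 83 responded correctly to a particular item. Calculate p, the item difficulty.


Item difficulty p = number correct / total examinees
p = 83 / 201
p = 0.4129

0.4129


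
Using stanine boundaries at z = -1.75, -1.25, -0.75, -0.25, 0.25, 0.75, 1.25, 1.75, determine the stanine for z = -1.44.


Stanine boundaries: [-1.75, -1.25, -0.75, -0.25, 0.25, 0.75, 1.25, 1.75]
z = -1.44
Check each boundary:
  z >= -1.75 -> could be stanine 2
  z < -1.25
  z < -0.75
  z < -0.25
  z < 0.25
  z < 0.75
  z < 1.25
  z < 1.75
Highest qualifying boundary gives stanine = 2

2


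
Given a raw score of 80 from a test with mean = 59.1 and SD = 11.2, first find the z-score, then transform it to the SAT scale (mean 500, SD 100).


z = (X - mean) / SD = (80 - 59.1) / 11.2
z = 20.9 / 11.2
z = 1.8661
SAT-scale = SAT = 500 + 100z
Carry z at full precision (z = 20.9 / 11.2) into the conversion:
SAT-scale = 500 + 100 * (20.9 / 11.2) = 500 + 2090 / 11.2
SAT-scale = 500 + 186.6071
SAT-scale = 686.6071

686.6071


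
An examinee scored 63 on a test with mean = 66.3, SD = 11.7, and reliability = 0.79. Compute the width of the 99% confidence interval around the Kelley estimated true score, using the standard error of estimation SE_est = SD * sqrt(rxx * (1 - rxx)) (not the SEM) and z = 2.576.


True score estimate = 0.79*63 + 0.21*66.3 = 63.693
SE_est = SD * sqrt(rxx * (1 - rxx)) = 11.7 * sqrt(0.79 * 0.21) = 11.7 * sqrt(0.1659) = 4.765506
CI = T_est +/- z * SE_est, so width = 2 * z * SE_est = 2 * 2.576 * 4.765506
Width = 24.5519

24.5519


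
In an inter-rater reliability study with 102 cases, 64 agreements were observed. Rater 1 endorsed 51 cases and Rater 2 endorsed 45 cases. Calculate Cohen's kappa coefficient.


P_o = 64/102 = 0.627451
P_e = (51*45 + 51*57) / 10404 = 0.5
kappa = (P_o - P_e) / (1 - P_e)
kappa = (0.627451 - 0.5) / (1 - 0.5)
kappa = 0.2549

0.2549


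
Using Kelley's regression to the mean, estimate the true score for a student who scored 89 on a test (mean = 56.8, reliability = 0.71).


T_est = rxx * X + (1 - rxx) * mean
T_est = 0.71 * 89 + 0.29 * 56.8
T_est = 63.19 + 16.472
T_est = 79.662

79.662


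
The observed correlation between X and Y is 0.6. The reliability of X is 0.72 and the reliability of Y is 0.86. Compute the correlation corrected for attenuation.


r_corrected = rxy / sqrt(rxx * ryy)
= 0.6 / sqrt(0.72 * 0.86)
= 0.6 / sqrt(0.6192)
= 0.6 / 0.786893
r_corrected = 0.7625

0.7625


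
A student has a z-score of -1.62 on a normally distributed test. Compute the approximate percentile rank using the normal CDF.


CDF(z) = 0.5 * (1 + erf(z/sqrt(2)))
erf(-1.1455) = -0.8948
CDF = 0.0526
Percentile rank = 0.0526 * 100 = 5.26

5.26


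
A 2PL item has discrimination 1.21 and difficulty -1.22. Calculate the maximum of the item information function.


For 2PL, max info at theta = b = -1.22
I_max = a^2 / 4 = 1.21^2 / 4
= 1.4641 / 4
I_max = 0.366

0.366


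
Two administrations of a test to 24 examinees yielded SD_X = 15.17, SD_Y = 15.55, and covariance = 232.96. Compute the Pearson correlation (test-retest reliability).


r = cov(X,Y) / (SD_X * SD_Y)
r = 232.96 / (15.17 * 15.55)
r = 232.96 / 235.8935
r = 0.9876

0.9876


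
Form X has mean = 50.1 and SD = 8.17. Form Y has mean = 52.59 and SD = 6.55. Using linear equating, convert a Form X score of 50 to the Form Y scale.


slope = SD_Y / SD_X = 6.55 / 8.17 ~ 0.8017
intercept = mean_Y - slope * mean_X = 52.59 - (6.55 / 8.17) * 50.1 ~ 12.4241
Y = slope * X + intercept. To avoid rounding drift from the rounded slope/intercept, evaluate the equivalent form Y = mean_Y + SD_Y * (X - mean_X) / SD_X at full precision:
Y = 52.59 + 6.55 * (50 - 50.1) / 8.17
Y = 52.59 - 6.55 * 0.1 / 8.17
Y = 52.59 - 0.655 / 8.17
Y = 52.59 - 0.0802
Y = 52.5098

52.5098


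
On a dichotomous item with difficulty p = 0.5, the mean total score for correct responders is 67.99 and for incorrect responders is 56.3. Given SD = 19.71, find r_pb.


q = 1 - p = 0.5
rpb = ((M1 - M0) / SD) * sqrt(p * q)
rpb = ((67.99 - 56.3) / 19.71) * sqrt(0.5 * 0.5)
rpb = 0.2965

0.2965


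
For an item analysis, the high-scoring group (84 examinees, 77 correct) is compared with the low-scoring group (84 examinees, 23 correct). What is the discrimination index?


p_upper = 77/84 = 0.9167
p_lower = 23/84 = 0.2738
D = 0.9167 - 0.2738 = 0.6429

0.6429


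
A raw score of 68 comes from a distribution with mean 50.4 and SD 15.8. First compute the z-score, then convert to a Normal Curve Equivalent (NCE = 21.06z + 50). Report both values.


z = (X - mean) / SD = (68 - 50.4) / 15.8
z = 17.6 / 15.8
z = 1.1139
NCE = NCE = 21.06z + 50
Carry z at full precision (z = 17.6 / 15.8) into the conversion:
NCE = 21.06 * (17.6 / 15.8) + 50 = 370.656 / 15.8 + 50
NCE = 23.4592 + 50
NCE = 73.4592

73.4592


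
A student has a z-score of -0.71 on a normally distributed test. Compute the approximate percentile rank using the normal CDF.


CDF(z) = 0.5 * (1 + erf(z/sqrt(2)))
erf(-0.502) = -0.5223
CDF = 0.2389
Percentile rank = 0.2389 * 100 = 23.89

23.89


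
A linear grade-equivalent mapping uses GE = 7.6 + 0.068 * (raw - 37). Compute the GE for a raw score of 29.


raw - median = 29 - 37 = -8
slope * diff = 0.068 * -8 = -0.544
GE = 7.6 + -0.544
GE = 7.056

7.056


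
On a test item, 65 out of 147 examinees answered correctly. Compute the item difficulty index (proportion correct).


Item difficulty p = number correct / total examinees
p = 65 / 147
p = 0.4422

0.4422


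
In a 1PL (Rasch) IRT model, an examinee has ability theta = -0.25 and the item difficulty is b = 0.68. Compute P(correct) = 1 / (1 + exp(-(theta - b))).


theta - b = -0.25 - 0.68 = -0.93
exp(-(theta - b)) = exp(0.93) = 2.5345
P = 1 / (1 + 2.5345)
P = 0.2829

0.2829


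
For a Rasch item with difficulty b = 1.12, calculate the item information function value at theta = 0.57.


P = 1/(1+exp(-(0.57-1.12))) = 0.3659
I = P*(1-P) = 0.3659 * 0.6341
I = 0.232

0.232


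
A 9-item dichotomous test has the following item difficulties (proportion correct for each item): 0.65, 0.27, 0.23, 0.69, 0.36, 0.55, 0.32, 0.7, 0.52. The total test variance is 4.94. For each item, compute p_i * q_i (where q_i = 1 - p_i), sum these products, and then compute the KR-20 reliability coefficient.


For each item, compute p_i * q_i:
  Item 1: 0.65 * 0.35 = 0.2275
  Item 2: 0.27 * 0.73 = 0.1971
  Item 3: 0.23 * 0.77 = 0.1771
  Item 4: 0.69 * 0.31 = 0.2139
  Item 5: 0.36 * 0.64 = 0.2304
  Item 6: 0.55 * 0.45 = 0.2475
  Item 7: 0.32 * 0.68 = 0.2176
  Item 8: 0.7 * 0.3 = 0.21
  Item 9: 0.52 * 0.48 = 0.2496
Sum(p_i * q_i) = 0.2275 + 0.1971 + 0.1771 + 0.2139 + 0.2304 + 0.2475 + 0.2176 + 0.21 + 0.2496 = 1.9707
KR-20 = (k/(k-1)) * (1 - Sum(p_i*q_i) / Var_total)
= (9/8) * (1 - 1.9707/4.94)
= 1.125 * 0.6011
KR-20 = 0.6762

0.6762


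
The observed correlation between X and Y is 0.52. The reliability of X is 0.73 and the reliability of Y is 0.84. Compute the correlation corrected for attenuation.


r_corrected = rxy / sqrt(rxx * ryy)
= 0.52 / sqrt(0.73 * 0.84)
= 0.52 / sqrt(0.6132)
= 0.52 / 0.783071
r_corrected = 0.6641

0.6641


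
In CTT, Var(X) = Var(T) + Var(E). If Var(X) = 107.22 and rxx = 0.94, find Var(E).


var_true = rxx * var_obs = 0.94 * 107.22 = 100.7868
var_error = var_obs - var_true
var_error = 107.22 - 100.7868
var_error = 6.4332

6.4332


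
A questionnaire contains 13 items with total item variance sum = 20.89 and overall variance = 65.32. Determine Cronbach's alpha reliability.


alpha = (k/(k-1)) * (1 - sum(si^2)/s_total^2)
= (13/12) * (1 - 20.89/65.32)
alpha = 0.7369

0.7369


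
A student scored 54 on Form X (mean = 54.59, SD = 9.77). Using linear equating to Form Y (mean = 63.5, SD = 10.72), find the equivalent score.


slope = SD_Y / SD_X = 10.72 / 9.77 ~ 1.0972
intercept = mean_Y - slope * mean_X = 63.5 - (10.72 / 9.77) * 54.59 ~ 3.6019
Y = slope * X + intercept. To avoid rounding drift from the rounded slope/intercept, evaluate the equivalent form Y = mean_Y + SD_Y * (X - mean_X) / SD_X at full precision:
Y = 63.5 + 10.72 * (54 - 54.59) / 9.77
Y = 63.5 - 10.72 * 0.59 / 9.77
Y = 63.5 - 6.3248 / 9.77
Y = 63.5 - 0.6474
Y = 62.8526

62.8526


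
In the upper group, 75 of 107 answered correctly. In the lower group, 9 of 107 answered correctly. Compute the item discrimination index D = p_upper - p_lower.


p_upper = 75/107 = 0.7009
p_lower = 9/107 = 0.0841
D = 0.7009 - 0.0841 = 0.6168

0.6168


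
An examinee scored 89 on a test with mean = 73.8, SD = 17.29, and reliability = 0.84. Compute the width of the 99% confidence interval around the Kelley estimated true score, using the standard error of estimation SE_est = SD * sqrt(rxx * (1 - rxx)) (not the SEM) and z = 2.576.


True score estimate = 0.84*89 + 0.16*73.8 = 86.568
SE_est = SD * sqrt(rxx * (1 - rxx)) = 17.29 * sqrt(0.84 * 0.16) = 17.29 * sqrt(0.1344) = 6.338619
CI = T_est +/- z * SE_est, so width = 2 * z * SE_est = 2 * 2.576 * 6.338619
Width = 32.6566

32.6566


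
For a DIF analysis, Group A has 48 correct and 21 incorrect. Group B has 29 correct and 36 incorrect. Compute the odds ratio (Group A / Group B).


Odds_A = 48/21 = 2.2857
Odds_B = 29/36 = 0.8056
OR = Odds_A / Odds_B = 2.2857 / 0.8056
Exactly, OR = (48 * 36) / (21 * 29) = 1728 / 609
OR = 2.8374

2.8374


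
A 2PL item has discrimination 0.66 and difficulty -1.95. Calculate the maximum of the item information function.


For 2PL, max info at theta = b = -1.95
I_max = a^2 / 4 = 0.66^2 / 4
= 0.4356 / 4
I_max = 0.1089

0.1089


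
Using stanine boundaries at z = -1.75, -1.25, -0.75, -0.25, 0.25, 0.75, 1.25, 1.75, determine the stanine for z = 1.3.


Stanine boundaries: [-1.75, -1.25, -0.75, -0.25, 0.25, 0.75, 1.25, 1.75]
z = 1.3
Check each boundary:
  z >= -1.75 -> could be stanine 2
  z >= -1.25 -> could be stanine 3
  z >= -0.75 -> could be stanine 4
  z >= -0.25 -> could be stanine 5
  z >= 0.25 -> could be stanine 6
  z >= 0.75 -> could be stanine 7
  z >= 1.25 -> could be stanine 8
  z < 1.75
Highest qualifying boundary gives stanine = 8

8


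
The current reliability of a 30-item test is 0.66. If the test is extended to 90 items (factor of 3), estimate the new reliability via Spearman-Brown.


r_new = (n * rxx) / (1 + (n-1) * rxx)
r_new = (3 * 0.66) / (1 + 2 * 0.66)
r_new = 1.98 / 2.32
r_new = 0.8534

0.8534


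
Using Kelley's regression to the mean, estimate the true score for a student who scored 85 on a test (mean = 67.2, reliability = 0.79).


T_est = rxx * X + (1 - rxx) * mean
T_est = 0.79 * 85 + 0.21 * 67.2
T_est = 67.15 + 14.112
T_est = 81.262

81.262


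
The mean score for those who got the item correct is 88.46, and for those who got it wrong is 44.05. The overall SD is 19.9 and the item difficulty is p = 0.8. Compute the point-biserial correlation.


q = 1 - p = 0.2
rpb = ((M1 - M0) / SD) * sqrt(p * q)
rpb = ((88.46 - 44.05) / 19.9) * sqrt(0.8 * 0.2)
rpb = 0.8927

0.8927


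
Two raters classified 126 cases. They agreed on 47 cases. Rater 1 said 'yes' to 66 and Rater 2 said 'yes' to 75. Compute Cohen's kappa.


P_o = 47/126 = 0.373016
P_e = (66*75 + 60*51) / 15876 = 0.504535
kappa = (P_o - P_e) / (1 - P_e)
kappa = (0.373016 - 0.504535) / (1 - 0.504535)
kappa = -0.2654

-0.2654


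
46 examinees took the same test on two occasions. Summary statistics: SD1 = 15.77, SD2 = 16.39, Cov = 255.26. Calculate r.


r = cov(X,Y) / (SD_X * SD_Y)
r = 255.26 / (15.77 * 16.39)
r = 255.26 / 258.4703
r = 0.9876

0.9876


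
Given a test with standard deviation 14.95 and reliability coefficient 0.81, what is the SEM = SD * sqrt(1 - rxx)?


SEM = SD * sqrt(1 - rxx)
SEM = 14.95 * sqrt(1 - 0.81)
SEM = 14.95 * sqrt(0.19) = 14.95 * 0.43589
SEM = 6.5166

6.5166


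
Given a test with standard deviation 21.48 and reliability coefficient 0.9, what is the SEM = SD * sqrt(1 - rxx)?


SEM = SD * sqrt(1 - rxx)
SEM = 21.48 * sqrt(1 - 0.9)
SEM = 21.48 * sqrt(0.1) = 21.48 * 0.316228
SEM = 6.7926

6.7926


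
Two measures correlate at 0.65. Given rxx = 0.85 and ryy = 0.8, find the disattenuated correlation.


r_corrected = rxy / sqrt(rxx * ryy)
= 0.65 / sqrt(0.85 * 0.8)
= 0.65 / sqrt(0.68)
= 0.65 / 0.824621
r_corrected = 0.7882

0.7882


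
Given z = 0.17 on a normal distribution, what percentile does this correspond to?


CDF(z) = 0.5 * (1 + erf(z/sqrt(2)))
erf(0.1202) = 0.135
CDF = 0.5675
Percentile rank = 0.5675 * 100 = 56.75

56.75


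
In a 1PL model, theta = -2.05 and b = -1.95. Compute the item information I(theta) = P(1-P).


P = 1/(1+exp(-(-2.05--1.95))) = 0.475
I = P*(1-P) = 0.475 * 0.525
I = 0.2494

0.2494


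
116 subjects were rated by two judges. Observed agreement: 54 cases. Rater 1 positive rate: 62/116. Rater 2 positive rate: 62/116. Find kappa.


P_o = 54/116 = 0.465517
P_e = (62*62 + 54*54) / 13456 = 0.502378
kappa = (P_o - P_e) / (1 - P_e)
kappa = (0.465517 - 0.502378) / (1 - 0.502378)
kappa = -0.0741

-0.0741


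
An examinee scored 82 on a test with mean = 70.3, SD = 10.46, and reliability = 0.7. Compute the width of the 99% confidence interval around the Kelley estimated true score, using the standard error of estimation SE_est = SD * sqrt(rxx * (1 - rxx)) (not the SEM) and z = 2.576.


True score estimate = 0.7*82 + 0.3*70.3 = 78.49
SE_est = SD * sqrt(rxx * (1 - rxx)) = 10.46 * sqrt(0.7 * 0.3) = 10.46 * sqrt(0.21) = 4.793374
CI = T_est +/- z * SE_est, so width = 2 * z * SE_est = 2 * 2.576 * 4.793374
Width = 24.6955

24.6955


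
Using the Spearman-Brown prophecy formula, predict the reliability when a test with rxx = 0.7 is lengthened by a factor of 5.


r_new = (n * rxx) / (1 + (n-1) * rxx)
r_new = (5 * 0.7) / (1 + 4 * 0.7)
r_new = 3.5 / 3.8
r_new = 0.9211

0.9211


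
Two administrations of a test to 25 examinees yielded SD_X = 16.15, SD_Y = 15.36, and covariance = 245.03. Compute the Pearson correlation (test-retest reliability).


r = cov(X,Y) / (SD_X * SD_Y)
r = 245.03 / (16.15 * 15.36)
r = 245.03 / 248.064
r = 0.9878

0.9878


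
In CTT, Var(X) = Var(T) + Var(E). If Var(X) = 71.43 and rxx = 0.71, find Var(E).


var_true = rxx * var_obs = 0.71 * 71.43 = 50.7153
var_error = var_obs - var_true
var_error = 71.43 - 50.7153
var_error = 20.7147

20.7147


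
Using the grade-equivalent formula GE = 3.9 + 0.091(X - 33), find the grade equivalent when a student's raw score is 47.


raw - median = 47 - 33 = 14
slope * diff = 0.091 * 14 = 1.274
GE = 3.9 + 1.274
GE = 5.174

5.174


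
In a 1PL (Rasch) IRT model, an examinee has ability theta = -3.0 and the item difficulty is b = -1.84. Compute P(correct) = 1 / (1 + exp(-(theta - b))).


theta - b = -3.0 - -1.84 = -1.16
exp(-(theta - b)) = exp(1.16) = 3.1899
P = 1 / (1 + 3.1899)
P = 0.2387

0.2387


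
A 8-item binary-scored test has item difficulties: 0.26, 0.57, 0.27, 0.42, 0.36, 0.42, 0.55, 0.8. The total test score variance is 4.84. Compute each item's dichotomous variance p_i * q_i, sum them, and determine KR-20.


For each item, compute p_i * q_i:
  Item 1: 0.26 * 0.74 = 0.1924
  Item 2: 0.57 * 0.43 = 0.2451
  Item 3: 0.27 * 0.73 = 0.1971
  Item 4: 0.42 * 0.58 = 0.2436
  Item 5: 0.36 * 0.64 = 0.2304
  Item 6: 0.42 * 0.58 = 0.2436
  Item 7: 0.55 * 0.45 = 0.2475
  Item 8: 0.8 * 0.2 = 0.16
Sum(p_i * q_i) = 0.1924 + 0.2451 + 0.1971 + 0.2436 + 0.2304 + 0.2436 + 0.2475 + 0.16 = 1.7597
KR-20 = (k/(k-1)) * (1 - Sum(p_i*q_i) / Var_total)
= (8/7) * (1 - 1.7597/4.84)
= 1.1429 * 0.6364
KR-20 = 0.7273

0.7273


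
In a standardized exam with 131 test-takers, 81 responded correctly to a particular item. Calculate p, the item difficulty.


Item difficulty p = number correct / total examinees
p = 81 / 131
p = 0.6183

0.6183


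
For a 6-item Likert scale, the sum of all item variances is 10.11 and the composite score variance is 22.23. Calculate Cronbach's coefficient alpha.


alpha = (k/(k-1)) * (1 - sum(si^2)/s_total^2)
= (6/5) * (1 - 10.11/22.23)
alpha = 0.6543

0.6543


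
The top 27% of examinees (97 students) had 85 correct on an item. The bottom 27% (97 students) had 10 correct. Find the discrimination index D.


p_upper = 85/97 = 0.8763
p_lower = 10/97 = 0.1031
D = 0.8763 - 0.1031 = 0.7732

0.7732


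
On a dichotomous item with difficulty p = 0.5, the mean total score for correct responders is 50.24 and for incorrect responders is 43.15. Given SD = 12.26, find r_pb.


q = 1 - p = 0.5
rpb = ((M1 - M0) / SD) * sqrt(p * q)
rpb = ((50.24 - 43.15) / 12.26) * sqrt(0.5 * 0.5)
rpb = 0.2892

0.2892


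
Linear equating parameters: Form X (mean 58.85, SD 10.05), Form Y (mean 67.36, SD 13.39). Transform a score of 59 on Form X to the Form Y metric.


slope = SD_Y / SD_X = 13.39 / 10.05 ~ 1.3323
intercept = mean_Y - slope * mean_X = 67.36 - (13.39 / 10.05) * 58.85 ~ -11.0481
Y = slope * X + intercept. To avoid rounding drift from the rounded slope/intercept, evaluate the equivalent form Y = mean_Y + SD_Y * (X - mean_X) / SD_X at full precision:
Y = 67.36 + 13.39 * (59 - 58.85) / 10.05
Y = 67.36 + 13.39 * 0.15 / 10.05
Y = 67.36 + 2.0085 / 10.05
Y = 67.36 + 0.1999
Y = 67.5599

67.5599


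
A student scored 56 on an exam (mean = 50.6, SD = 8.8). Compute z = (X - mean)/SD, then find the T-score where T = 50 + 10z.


z = (X - mean) / SD = (56 - 50.6) / 8.8
z = 5.4 / 8.8
z = 0.6136
T-score = T = 50 + 10z
Carry z at full precision (z = 5.4 / 8.8) into the conversion:
T-score = 50 + 10 * (5.4 / 8.8) = 50 + 54 / 8.8
T-score = 50 + 6.1364
T-score = 56.1364

56.1364


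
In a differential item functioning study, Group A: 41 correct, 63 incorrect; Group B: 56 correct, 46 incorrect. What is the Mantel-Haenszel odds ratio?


Odds_A = 41/63 = 0.6508
Odds_B = 56/46 = 1.2174
OR = Odds_A / Odds_B = 0.6508 / 1.2174
Exactly, OR = (41 * 46) / (63 * 56) = 1886 / 3528
OR = 0.5346

0.5346


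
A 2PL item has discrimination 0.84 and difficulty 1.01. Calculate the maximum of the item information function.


For 2PL, max info at theta = b = 1.01
I_max = a^2 / 4 = 0.84^2 / 4
= 0.7056 / 4
I_max = 0.1764

0.1764


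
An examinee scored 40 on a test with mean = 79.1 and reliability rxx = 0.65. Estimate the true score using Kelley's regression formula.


T_est = rxx * X + (1 - rxx) * mean
T_est = 0.65 * 40 + 0.35 * 79.1
T_est = 26.0 + 27.685
T_est = 53.685

53.685


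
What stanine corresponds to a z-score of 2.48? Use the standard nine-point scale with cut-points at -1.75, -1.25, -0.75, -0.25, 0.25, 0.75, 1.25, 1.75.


Stanine boundaries: [-1.75, -1.25, -0.75, -0.25, 0.25, 0.75, 1.25, 1.75]
z = 2.48
Check each boundary:
  z >= -1.75 -> could be stanine 2
  z >= -1.25 -> could be stanine 3
  z >= -0.75 -> could be stanine 4
  z >= -0.25 -> could be stanine 5
  z >= 0.25 -> could be stanine 6
  z >= 0.75 -> could be stanine 7
  z >= 1.25 -> could be stanine 8
  z >= 1.75 -> could be stanine 9
Highest qualifying boundary gives stanine = 9

9


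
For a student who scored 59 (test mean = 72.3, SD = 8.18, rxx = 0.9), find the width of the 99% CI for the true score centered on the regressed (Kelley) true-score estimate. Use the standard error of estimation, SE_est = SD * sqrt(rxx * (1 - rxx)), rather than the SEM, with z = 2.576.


True score estimate = 0.9*59 + 0.1*72.3 = 60.33
SE_est = SD * sqrt(rxx * (1 - rxx)) = 8.18 * sqrt(0.9 * 0.1) = 8.18 * sqrt(0.09) = 2.454
CI = T_est +/- z * SE_est, so width = 2 * z * SE_est = 2 * 2.576 * 2.454
Width = 12.643

12.643


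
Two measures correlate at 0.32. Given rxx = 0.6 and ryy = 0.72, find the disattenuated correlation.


r_corrected = rxy / sqrt(rxx * ryy)
= 0.32 / sqrt(0.6 * 0.72)
= 0.32 / sqrt(0.432)
= 0.32 / 0.657267
r_corrected = 0.4869

0.4869


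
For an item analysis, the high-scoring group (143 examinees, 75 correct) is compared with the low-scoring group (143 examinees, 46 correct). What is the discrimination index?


p_upper = 75/143 = 0.5245
p_lower = 46/143 = 0.3217
D = 0.5245 - 0.3217 = 0.2028

0.2028


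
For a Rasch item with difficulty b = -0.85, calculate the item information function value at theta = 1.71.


P = 1/(1+exp(-(1.71--0.85))) = 0.9282
I = P*(1-P) = 0.9282 * 0.0718
I = 0.0666

0.0666


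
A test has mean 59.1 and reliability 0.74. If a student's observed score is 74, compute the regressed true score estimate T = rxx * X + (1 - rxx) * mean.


T_est = rxx * X + (1 - rxx) * mean
T_est = 0.74 * 74 + 0.26 * 59.1
T_est = 54.76 + 15.366
T_est = 70.126

70.126


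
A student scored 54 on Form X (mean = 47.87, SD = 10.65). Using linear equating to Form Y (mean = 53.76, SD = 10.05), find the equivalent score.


slope = SD_Y / SD_X = 10.05 / 10.65 ~ 0.9437
intercept = mean_Y - slope * mean_X = 53.76 - (10.05 / 10.65) * 47.87 ~ 8.5869
Y = slope * X + intercept. To avoid rounding drift from the rounded slope/intercept, evaluate the equivalent form Y = mean_Y + SD_Y * (X - mean_X) / SD_X at full precision:
Y = 53.76 + 10.05 * (54 - 47.87) / 10.65
Y = 53.76 + 10.05 * 6.13 / 10.65
Y = 53.76 + 61.6065 / 10.65
Y = 53.76 + 5.7846
Y = 59.5446

59.5446


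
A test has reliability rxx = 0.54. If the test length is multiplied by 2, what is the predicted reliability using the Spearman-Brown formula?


r_new = (n * rxx) / (1 + (n-1) * rxx)
r_new = (2 * 0.54) / (1 + 1 * 0.54)
r_new = 1.08 / 1.54
r_new = 0.7013

0.7013


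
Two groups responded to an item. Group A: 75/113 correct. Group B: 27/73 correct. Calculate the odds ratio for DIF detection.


Odds_A = 75/38 = 1.9737
Odds_B = 27/46 = 0.587
OR = Odds_A / Odds_B = 1.9737 / 0.587
Exactly, OR = (75 * 46) / (38 * 27) = 3450 / 1026
OR = 3.3626

3.3626


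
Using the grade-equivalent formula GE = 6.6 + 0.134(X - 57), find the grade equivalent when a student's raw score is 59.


raw - median = 59 - 57 = 2
slope * diff = 0.134 * 2 = 0.268
GE = 6.6 + 0.268
GE = 6.868

6.868


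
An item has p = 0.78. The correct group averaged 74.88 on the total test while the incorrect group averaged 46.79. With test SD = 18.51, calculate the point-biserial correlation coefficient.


q = 1 - p = 0.22
rpb = ((M1 - M0) / SD) * sqrt(p * q)
rpb = ((74.88 - 46.79) / 18.51) * sqrt(0.78 * 0.22)
rpb = 0.6286

0.6286


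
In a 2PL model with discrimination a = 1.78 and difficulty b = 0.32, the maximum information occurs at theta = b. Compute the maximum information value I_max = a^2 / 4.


For 2PL, max info at theta = b = 0.32
I_max = a^2 / 4 = 1.78^2 / 4
= 3.1684 / 4
I_max = 0.7921

0.7921


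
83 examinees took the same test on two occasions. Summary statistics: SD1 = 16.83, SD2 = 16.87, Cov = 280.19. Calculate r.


r = cov(X,Y) / (SD_X * SD_Y)
r = 280.19 / (16.83 * 16.87)
r = 280.19 / 283.9221
r = 0.9869

0.9869
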